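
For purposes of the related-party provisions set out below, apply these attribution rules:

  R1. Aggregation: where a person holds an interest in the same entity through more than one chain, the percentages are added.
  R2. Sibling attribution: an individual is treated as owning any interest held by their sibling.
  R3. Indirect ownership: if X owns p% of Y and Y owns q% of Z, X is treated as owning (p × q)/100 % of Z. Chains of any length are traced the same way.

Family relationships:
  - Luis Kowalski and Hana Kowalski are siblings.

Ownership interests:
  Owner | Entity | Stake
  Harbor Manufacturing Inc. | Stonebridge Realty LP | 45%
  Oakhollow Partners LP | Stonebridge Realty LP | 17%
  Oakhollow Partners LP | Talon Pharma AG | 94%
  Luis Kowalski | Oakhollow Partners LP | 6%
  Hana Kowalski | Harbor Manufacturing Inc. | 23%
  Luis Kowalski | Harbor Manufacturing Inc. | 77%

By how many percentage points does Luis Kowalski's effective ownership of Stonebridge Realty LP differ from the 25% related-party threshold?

21.02

By sibling attribution (R2), Luis Kowalski is treated as also owning Hana Kowalski's interest in Harbor Manufacturing Inc, giving 77% + 23% = 100%.
Chain via Oakhollow Partners LP (R3): 6% × 17% = 1.02% of Stonebridge Realty LP.
Chain via Harbor Manufacturing Inc. (R3): 100% × 45% = 45% of Stonebridge Realty LP.
Aggregating (R1): 1.02% + 45% = 46.02%.
46.02% exceeds the 25% threshold by 21.02 percentage points.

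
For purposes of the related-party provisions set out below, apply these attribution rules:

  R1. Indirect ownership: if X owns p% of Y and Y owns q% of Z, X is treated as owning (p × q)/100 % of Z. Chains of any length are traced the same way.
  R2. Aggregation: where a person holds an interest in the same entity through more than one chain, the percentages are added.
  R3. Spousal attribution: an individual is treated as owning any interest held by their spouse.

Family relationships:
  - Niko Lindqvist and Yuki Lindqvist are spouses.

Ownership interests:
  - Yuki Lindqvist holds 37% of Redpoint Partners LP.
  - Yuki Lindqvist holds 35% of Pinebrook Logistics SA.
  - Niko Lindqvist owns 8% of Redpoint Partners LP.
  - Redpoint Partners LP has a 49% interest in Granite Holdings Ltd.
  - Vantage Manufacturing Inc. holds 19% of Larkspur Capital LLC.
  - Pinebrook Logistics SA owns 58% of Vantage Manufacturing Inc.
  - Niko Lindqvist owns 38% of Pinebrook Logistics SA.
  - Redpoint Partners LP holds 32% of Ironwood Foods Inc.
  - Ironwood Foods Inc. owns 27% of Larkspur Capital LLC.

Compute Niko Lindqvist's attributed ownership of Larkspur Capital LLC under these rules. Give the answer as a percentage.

11.9326%

By spousal attribution (R3), Niko Lindqvist is treated as also owning Yuki Lindqvist's interest in Pinebrook Logistics SA, giving 38% + 35% = 73%.
By spousal attribution (R3), Niko Lindqvist is treated as also owning Yuki Lindqvist's interest in Redpoint Partners LP, giving 8% + 37% = 45%.
Chain via Pinebrook Logistics SA → Vantage Manufacturing Inc. (R1): 73% × 58% × 19% = 8.0446% of Larkspur Capital LLC.
Chain via Redpoint Partners LP → Ironwood Foods Inc. (R1): 45% × 32% × 27% = 3.888% of Larkspur Capital LLC.
Aggregating (R2): 8.0446% + 3.888% = 11.9326%.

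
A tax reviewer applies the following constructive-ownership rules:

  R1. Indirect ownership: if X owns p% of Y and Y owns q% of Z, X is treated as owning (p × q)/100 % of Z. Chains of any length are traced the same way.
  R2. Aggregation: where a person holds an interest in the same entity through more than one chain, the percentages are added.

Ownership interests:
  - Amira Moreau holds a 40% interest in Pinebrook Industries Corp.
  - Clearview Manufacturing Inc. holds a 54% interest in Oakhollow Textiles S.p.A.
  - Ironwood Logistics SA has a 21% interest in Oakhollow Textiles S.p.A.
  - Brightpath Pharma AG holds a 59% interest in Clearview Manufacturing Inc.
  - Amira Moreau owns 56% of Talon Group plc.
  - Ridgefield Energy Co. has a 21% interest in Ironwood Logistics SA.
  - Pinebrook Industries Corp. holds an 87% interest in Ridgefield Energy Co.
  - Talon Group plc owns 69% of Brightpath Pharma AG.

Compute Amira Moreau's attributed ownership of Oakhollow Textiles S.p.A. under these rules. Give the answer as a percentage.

Chain via Pinebrook Industries Corp. → Ridgefield Energy Co. → Ironwood Logistics SA (R1): 40% × 87% × 21% × 21% = 1.53468% of Oakhollow Textiles S.p.A.
Chain via Talon Group plc → Brightpath Pharma AG → Clearview Manufacturing Inc. (R1): 56% × 69% × 59% × 54% = 12.310704% of Oakhollow Textiles S.p.A.
Aggregating (R2): 1.53468% + 12.310704% = 13.845384%.

13.845384%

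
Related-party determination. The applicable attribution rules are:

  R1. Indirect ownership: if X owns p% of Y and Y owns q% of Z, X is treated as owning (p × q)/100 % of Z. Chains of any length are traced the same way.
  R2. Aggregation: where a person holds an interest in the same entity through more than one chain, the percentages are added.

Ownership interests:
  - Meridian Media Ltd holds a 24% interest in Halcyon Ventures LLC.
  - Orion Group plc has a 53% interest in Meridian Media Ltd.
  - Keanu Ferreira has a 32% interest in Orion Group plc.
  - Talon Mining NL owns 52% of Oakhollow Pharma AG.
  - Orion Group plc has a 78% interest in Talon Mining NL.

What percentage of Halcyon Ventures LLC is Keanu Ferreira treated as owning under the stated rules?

4.0704%

Chain via Orion Group plc → Meridian Media Ltd (R1): 32% × 53% × 24% = 4.0704% of Halcyon Ventures LLC.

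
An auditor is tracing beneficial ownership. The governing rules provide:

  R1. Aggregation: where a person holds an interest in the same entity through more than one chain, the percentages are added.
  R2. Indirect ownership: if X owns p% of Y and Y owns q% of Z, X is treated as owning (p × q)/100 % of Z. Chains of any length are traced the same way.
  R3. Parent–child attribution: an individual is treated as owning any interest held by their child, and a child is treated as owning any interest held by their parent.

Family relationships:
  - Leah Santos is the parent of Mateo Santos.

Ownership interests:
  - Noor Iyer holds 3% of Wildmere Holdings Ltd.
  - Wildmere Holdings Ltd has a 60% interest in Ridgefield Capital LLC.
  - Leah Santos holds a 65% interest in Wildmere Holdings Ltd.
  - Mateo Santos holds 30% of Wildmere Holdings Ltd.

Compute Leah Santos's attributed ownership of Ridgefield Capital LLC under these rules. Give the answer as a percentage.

By parent–child attribution (R3), Leah Santos is treated as also owning Mateo Santos's interest in Wildmere Holdings Ltd, giving 65% + 30% = 95%.
Chain via Wildmere Holdings Ltd (R2): 95% × 60% = 57% of Ridgefield Capital LLC.

57%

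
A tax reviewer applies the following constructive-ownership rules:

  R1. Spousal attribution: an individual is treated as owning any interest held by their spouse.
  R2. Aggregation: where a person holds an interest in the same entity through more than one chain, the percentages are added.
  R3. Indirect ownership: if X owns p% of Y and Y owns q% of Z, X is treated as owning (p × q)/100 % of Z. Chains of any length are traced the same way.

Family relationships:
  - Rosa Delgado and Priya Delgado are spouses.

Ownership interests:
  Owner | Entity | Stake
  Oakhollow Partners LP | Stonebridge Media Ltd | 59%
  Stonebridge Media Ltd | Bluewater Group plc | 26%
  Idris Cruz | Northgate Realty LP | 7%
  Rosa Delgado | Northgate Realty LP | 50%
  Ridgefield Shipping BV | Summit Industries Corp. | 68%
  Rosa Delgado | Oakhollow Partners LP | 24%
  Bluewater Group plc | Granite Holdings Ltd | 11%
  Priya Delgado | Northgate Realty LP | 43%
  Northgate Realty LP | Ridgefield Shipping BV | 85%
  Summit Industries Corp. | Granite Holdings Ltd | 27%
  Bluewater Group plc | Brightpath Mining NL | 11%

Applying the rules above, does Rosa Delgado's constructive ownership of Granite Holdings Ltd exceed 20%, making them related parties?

By spousal attribution (R1), Rosa Delgado is treated as also owning Priya Delgado's interest in Northgate Realty LP, giving 50% + 43% = 93%.
Chain via Oakhollow Partners LP → Stonebridge Media Ltd → Bluewater Group plc (R3): 24% × 59% × 26% × 11% = 0.404976% of Granite Holdings Ltd.
Chain via Northgate Realty LP → Ridgefield Shipping BV → Summit Industries Corp. (R3): 93% × 85% × 68% × 27% = 14.51358% of Granite Holdings Ltd.
Aggregating (R2): 0.404976% + 14.51358% = 14.918556%.
14.918556% does not exceed the 20% threshold, so Rosa is not a related party to Granite Holdings Ltd.

No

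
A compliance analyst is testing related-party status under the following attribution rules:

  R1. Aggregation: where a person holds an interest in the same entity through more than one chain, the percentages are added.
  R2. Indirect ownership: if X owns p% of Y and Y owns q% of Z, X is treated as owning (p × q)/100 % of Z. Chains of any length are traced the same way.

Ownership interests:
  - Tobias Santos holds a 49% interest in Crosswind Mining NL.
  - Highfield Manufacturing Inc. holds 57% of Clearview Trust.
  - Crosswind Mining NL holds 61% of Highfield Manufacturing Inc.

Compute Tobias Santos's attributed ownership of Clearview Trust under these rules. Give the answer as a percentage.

17.0373%

Chain via Crosswind Mining NL → Highfield Manufacturing Inc. (R2): 49% × 61% × 57% = 17.0373% of Clearview Trust.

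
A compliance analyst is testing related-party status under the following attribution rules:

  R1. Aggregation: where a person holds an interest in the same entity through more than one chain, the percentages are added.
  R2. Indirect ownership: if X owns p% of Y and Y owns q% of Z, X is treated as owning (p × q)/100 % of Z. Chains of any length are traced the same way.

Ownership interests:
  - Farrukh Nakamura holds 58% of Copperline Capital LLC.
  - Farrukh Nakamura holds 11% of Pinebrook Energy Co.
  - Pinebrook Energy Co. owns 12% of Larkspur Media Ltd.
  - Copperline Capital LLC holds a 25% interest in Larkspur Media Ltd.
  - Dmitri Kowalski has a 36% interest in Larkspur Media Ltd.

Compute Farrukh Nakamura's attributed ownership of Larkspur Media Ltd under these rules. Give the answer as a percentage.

Chain via Copperline Capital LLC (R2): 58% × 25% = 14.5% of Larkspur Media Ltd.
Chain via Pinebrook Energy Co. (R2): 11% × 12% = 1.32% of Larkspur Media Ltd.
Aggregating (R1): 14.5% + 1.32% = 15.82%.

15.82%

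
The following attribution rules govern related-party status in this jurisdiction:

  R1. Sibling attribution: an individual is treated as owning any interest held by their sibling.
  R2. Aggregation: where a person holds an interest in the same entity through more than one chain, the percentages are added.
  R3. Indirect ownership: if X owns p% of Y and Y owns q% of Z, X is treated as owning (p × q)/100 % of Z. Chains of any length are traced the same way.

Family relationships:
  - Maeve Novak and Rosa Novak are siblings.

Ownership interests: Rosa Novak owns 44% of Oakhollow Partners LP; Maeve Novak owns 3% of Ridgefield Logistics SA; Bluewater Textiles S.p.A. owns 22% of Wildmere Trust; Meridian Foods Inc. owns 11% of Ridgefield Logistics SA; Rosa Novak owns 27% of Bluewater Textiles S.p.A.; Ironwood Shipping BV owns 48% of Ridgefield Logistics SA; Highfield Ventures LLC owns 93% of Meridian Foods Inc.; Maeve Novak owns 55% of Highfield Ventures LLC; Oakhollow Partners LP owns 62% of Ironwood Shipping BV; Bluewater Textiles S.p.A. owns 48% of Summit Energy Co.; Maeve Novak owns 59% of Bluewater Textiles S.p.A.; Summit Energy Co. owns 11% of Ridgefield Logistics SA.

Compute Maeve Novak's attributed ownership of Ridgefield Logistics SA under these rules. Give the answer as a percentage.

By sibling attribution (R1), Maeve Novak is treated as also owning Rosa Novak's interest in Bluewater Textiles S.p.A, giving 59% + 27% = 86%.
By sibling attribution (R1), Maeve Novak is treated as owning Rosa Novak's 44% interest in Oakhollow Partners LP.
Chain via Highfield Ventures LLC → Meridian Foods Inc. (R3): 55% × 93% × 11% = 5.6265% of Ridgefield Logistics SA.
Chain via Bluewater Textiles S.p.A. → Summit Energy Co. (R3): 86% × 48% × 11% = 4.5408% of Ridgefield Logistics SA.
Direct interest in Ridgefield Logistics SA: 3%.
Chain via Oakhollow Partners LP → Ironwood Shipping BV (R3): 44% × 62% × 48% = 13.0944% of Ridgefield Logistics SA.
Aggregating (R2): 5.6265% + 4.5408% + 3% + 13.0944% = 26.2617%.

26.2617%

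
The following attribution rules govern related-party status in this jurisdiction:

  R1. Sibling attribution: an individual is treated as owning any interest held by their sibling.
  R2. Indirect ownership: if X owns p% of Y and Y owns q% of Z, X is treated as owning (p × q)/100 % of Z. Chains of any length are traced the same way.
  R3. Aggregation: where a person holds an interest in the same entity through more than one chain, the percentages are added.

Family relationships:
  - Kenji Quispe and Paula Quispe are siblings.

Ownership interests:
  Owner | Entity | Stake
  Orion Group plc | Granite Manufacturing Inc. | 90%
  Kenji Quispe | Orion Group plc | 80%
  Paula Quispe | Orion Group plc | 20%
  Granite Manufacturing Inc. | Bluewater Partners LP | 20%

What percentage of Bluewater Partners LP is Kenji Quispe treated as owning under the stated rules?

18%

By sibling attribution (R1), Kenji Quispe is treated as also owning Paula Quispe's interest in Orion Group plc, giving 80% + 20% = 100%.
Chain via Orion Group plc → Granite Manufacturing Inc. (R2): 100% × 90% × 20% = 18% of Bluewater Partners LP.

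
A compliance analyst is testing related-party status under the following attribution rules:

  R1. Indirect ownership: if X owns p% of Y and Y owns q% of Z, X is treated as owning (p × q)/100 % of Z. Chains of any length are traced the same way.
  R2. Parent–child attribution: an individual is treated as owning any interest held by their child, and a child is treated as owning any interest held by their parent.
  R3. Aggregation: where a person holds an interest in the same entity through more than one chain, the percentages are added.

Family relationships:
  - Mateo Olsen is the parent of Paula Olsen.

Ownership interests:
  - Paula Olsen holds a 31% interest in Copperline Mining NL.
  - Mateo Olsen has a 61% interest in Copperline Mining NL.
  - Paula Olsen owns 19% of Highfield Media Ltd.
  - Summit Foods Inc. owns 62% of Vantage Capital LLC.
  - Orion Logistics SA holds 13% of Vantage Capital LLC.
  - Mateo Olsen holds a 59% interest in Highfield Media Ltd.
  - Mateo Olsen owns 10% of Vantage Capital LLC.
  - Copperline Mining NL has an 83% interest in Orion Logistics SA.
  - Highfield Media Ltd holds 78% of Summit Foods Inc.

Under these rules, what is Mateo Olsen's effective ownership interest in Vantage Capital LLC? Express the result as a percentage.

By parent–child attribution (R2), Mateo Olsen is treated as also owning Paula Olsen's interest in Highfield Media Ltd, giving 59% + 19% = 78%.
By parent–child attribution (R2), Mateo Olsen is treated as also owning Paula Olsen's interest in Copperline Mining NL, giving 61% + 31% = 92%.
Chain via Highfield Media Ltd → Summit Foods Inc. (R1): 78% × 78% × 62% = 37.7208% of Vantage Capital LLC.
Chain via Copperline Mining NL → Orion Logistics SA (R1): 92% × 83% × 13% = 9.9268% of Vantage Capital LLC.
Direct interest in Vantage Capital LLC: 10%.
Aggregating (R3): 37.7208% + 9.9268% + 10% = 57.6476%.

57.6476%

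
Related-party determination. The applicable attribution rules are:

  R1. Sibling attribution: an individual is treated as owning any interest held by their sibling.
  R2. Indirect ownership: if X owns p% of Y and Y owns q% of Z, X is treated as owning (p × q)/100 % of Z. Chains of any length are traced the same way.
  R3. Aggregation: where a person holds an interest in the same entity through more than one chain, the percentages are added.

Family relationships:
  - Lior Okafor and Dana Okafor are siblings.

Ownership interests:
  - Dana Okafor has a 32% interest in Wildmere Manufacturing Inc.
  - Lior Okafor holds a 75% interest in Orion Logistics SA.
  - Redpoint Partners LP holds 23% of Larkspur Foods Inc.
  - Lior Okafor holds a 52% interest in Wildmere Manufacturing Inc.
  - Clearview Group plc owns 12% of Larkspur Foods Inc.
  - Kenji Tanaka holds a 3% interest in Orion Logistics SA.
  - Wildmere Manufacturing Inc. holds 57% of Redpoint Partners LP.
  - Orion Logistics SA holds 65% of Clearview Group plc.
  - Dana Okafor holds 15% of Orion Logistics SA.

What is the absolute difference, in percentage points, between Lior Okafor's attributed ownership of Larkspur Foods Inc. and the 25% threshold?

By sibling attribution (R1), Lior Okafor is treated as also owning Dana Okafor's interest in Wildmere Manufacturing Inc, giving 52% + 32% = 84%.
By sibling attribution (R1), Lior Okafor is treated as also owning Dana Okafor's interest in Orion Logistics SA, giving 75% + 15% = 90%.
Chain via Wildmere Manufacturing Inc. → Redpoint Partners LP (R2): 84% × 57% × 23% = 11.0124% of Larkspur Foods Inc.
Chain via Orion Logistics SA → Clearview Group plc (R2): 90% × 65% × 12% = 7.02% of Larkspur Foods Inc.
Aggregating (R3): 11.0124% + 7.02% = 18.0324%.
18.0324% falls short of the 25% threshold by 6.9676 percentage points.

6.9676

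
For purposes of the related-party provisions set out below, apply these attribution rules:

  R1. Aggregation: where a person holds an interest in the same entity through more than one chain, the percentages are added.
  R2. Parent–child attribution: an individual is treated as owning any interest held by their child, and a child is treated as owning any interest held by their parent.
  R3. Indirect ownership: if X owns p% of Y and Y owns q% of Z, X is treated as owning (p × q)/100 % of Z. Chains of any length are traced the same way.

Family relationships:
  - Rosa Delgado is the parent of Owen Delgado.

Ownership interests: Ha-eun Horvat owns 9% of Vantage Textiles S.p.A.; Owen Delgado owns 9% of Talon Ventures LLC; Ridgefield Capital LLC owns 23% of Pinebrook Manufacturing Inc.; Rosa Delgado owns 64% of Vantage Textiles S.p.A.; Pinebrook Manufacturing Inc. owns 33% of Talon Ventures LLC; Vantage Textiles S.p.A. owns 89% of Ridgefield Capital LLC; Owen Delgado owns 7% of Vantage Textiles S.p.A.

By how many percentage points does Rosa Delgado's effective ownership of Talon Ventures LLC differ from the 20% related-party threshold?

6.203879

By parent–child attribution (R2), Rosa Delgado is treated as also owning Owen Delgado's interest in Vantage Textiles S.p.A, giving 64% + 7% = 71%.
By parent–child attribution (R2), Rosa Delgado is treated as owning Owen Delgado's 9% interest in Talon Ventures LLC.
Chain via Vantage Textiles S.p.A. → Ridgefield Capital LLC → Pinebrook Manufacturing Inc. (R3): 71% × 89% × 23% × 33% = 4.796121% of Talon Ventures LLC.
Direct interest in Talon Ventures LLC: 9%.
Aggregating (R1): 4.796121% + 9% = 13.796121%.
13.796121% falls short of the 20% threshold by 6.203879 percentage points.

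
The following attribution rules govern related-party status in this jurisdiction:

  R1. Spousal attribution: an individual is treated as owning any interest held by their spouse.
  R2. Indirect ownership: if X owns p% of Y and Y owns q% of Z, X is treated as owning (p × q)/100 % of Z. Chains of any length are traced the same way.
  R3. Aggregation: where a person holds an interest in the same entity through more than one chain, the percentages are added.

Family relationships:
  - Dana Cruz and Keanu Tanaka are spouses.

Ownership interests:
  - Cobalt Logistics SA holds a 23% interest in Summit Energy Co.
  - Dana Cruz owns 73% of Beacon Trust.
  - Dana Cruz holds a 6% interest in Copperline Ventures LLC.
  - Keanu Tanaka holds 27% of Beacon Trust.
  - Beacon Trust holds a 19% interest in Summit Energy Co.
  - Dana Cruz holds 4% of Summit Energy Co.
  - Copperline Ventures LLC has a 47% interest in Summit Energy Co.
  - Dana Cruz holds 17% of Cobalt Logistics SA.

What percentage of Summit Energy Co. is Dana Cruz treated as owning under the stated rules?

29.73%

By spousal attribution (R1), Dana Cruz is treated as also owning Keanu Tanaka's interest in Beacon Trust, giving 73% + 27% = 100%.
Chain via Cobalt Logistics SA (R2): 17% × 23% = 3.91% of Summit Energy Co.
Chain via Copperline Ventures LLC (R2): 6% × 47% = 2.82% of Summit Energy Co.
Chain via Beacon Trust (R2): 100% × 19% = 19% of Summit Energy Co.
Direct interest in Summit Energy Co: 4%.
Aggregating (R3): 3.91% + 2.82% + 19% + 4% = 29.73%.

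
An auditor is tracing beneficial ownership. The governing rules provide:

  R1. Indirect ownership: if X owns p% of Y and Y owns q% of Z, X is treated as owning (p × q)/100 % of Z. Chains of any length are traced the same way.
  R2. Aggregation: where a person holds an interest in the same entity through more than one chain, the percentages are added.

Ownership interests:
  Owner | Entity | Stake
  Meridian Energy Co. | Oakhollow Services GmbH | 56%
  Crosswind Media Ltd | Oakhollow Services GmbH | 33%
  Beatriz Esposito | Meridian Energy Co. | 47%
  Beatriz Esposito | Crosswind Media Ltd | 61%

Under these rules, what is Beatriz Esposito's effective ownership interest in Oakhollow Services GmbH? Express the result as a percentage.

46.45%

Chain via Crosswind Media Ltd (R1): 61% × 33% = 20.13% of Oakhollow Services GmbH.
Chain via Meridian Energy Co. (R1): 47% × 56% = 26.32% of Oakhollow Services GmbH.
Aggregating (R2): 20.13% + 26.32% = 46.45%.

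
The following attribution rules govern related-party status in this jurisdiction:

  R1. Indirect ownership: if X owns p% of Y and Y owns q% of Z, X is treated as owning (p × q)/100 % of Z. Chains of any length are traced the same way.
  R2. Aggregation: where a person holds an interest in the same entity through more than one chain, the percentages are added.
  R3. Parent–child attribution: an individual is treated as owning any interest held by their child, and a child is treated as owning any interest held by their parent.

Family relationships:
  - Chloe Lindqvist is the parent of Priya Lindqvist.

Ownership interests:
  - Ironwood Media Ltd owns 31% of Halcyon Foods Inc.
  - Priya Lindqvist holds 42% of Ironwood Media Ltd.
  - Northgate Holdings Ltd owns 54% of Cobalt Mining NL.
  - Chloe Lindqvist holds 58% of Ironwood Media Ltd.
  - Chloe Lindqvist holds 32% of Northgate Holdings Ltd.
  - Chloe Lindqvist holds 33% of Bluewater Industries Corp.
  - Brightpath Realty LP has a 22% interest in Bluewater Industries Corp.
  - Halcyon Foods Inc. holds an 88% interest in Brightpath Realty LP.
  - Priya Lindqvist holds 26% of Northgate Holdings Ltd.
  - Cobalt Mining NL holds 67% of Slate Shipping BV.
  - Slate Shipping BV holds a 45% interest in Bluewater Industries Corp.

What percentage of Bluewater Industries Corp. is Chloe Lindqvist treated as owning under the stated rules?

48.44458%

By parent–child attribution (R3), Chloe Lindqvist is treated as also owning Priya Lindqvist's interest in Ironwood Media Ltd, giving 58% + 42% = 100%.
By parent–child attribution (R3), Chloe Lindqvist is treated as also owning Priya Lindqvist's interest in Northgate Holdings Ltd, giving 32% + 26% = 58%.
Chain via Ironwood Media Ltd → Halcyon Foods Inc. → Brightpath Realty LP (R1): 100% × 31% × 88% × 22% = 6.0016% of Bluewater Industries Corp.
Chain via Northgate Holdings Ltd → Cobalt Mining NL → Slate Shipping BV (R1): 58% × 54% × 67% × 45% = 9.44298% of Bluewater Industries Corp.
Direct interest in Bluewater Industries Corp: 33%.
Aggregating (R2): 6.0016% + 9.44298% + 33% = 48.44458%.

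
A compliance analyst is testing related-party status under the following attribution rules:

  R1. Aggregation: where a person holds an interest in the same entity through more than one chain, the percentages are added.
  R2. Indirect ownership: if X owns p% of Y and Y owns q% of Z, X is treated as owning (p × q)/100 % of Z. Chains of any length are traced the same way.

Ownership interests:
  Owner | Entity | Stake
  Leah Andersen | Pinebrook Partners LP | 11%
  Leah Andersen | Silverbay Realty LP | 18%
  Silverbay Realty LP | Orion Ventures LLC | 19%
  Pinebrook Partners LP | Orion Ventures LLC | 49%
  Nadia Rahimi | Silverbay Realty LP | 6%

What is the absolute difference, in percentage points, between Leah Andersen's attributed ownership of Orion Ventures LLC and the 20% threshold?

11.19

Chain via Silverbay Realty LP (R2): 18% × 19% = 3.42% of Orion Ventures LLC.
Chain via Pinebrook Partners LP (R2): 11% × 49% = 5.39% of Orion Ventures LLC.
Aggregating (R1): 3.42% + 5.39% = 8.81%.
8.81% falls short of the 20% threshold by 11.19 percentage points.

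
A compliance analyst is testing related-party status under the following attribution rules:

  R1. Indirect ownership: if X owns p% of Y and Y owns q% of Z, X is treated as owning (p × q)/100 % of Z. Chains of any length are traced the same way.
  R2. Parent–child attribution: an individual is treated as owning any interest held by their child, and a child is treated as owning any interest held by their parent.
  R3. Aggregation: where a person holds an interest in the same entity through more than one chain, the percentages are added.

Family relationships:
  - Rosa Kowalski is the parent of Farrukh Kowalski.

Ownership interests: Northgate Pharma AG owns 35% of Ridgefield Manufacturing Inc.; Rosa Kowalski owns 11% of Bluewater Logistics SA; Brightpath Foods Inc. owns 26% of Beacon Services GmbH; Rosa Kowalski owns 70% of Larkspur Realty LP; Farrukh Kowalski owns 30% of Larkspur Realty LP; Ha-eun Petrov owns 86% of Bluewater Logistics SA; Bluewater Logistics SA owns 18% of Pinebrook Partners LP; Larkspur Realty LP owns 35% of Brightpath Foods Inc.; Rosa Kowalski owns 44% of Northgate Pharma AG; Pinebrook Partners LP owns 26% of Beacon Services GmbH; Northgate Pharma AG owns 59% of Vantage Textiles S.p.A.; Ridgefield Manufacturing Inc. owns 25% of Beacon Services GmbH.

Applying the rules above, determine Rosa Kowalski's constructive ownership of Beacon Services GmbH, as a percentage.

13.4648%

By parent–child attribution (R2), Rosa Kowalski is treated as also owning Farrukh Kowalski's interest in Larkspur Realty LP, giving 70% + 30% = 100%.
Chain via Northgate Pharma AG → Ridgefield Manufacturing Inc. (R1): 44% × 35% × 25% = 3.85% of Beacon Services GmbH.
Chain via Bluewater Logistics SA → Pinebrook Partners LP (R1): 11% × 18% × 26% = 0.5148% of Beacon Services GmbH.
Chain via Larkspur Realty LP → Brightpath Foods Inc. (R1): 100% × 35% × 26% = 9.1% of Beacon Services GmbH.
Aggregating (R3): 3.85% + 0.5148% + 9.1% = 13.4648%.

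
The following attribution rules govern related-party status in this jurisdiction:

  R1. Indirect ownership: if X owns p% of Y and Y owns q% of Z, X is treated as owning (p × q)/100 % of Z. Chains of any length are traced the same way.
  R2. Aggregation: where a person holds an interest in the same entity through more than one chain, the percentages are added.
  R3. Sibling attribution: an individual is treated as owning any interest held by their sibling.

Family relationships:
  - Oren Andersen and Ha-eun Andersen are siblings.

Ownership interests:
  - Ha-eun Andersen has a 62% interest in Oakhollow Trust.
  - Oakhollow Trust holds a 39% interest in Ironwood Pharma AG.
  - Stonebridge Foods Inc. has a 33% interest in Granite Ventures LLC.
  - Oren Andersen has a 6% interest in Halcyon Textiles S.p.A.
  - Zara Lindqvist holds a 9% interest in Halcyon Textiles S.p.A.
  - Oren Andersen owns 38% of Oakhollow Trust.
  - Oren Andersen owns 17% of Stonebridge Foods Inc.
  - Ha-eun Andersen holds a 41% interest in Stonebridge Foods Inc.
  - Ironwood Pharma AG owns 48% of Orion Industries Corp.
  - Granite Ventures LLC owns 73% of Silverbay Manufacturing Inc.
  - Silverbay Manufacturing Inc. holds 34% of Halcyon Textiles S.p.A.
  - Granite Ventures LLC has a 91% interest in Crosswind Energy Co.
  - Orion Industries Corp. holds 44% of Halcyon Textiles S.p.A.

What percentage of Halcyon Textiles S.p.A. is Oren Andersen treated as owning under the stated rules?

By sibling attribution (R3), Oren Andersen is treated as also owning Ha-eun Andersen's interest in Oakhollow Trust, giving 38% + 62% = 100%.
By sibling attribution (R3), Oren Andersen is treated as also owning Ha-eun Andersen's interest in Stonebridge Foods Inc, giving 17% + 41% = 58%.
Chain via Oakhollow Trust → Ironwood Pharma AG → Orion Industries Corp. (R1): 100% × 39% × 48% × 44% = 8.2368% of Halcyon Textiles S.p.A.
Chain via Stonebridge Foods Inc. → Granite Ventures LLC → Silverbay Manufacturing Inc. (R1): 58% × 33% × 73% × 34% = 4.750548% of Halcyon Textiles S.p.A.
Direct interest in Halcyon Textiles S.p.A: 6%.
Aggregating (R2): 8.2368% + 4.750548% + 6% = 18.987348%.

18.987348%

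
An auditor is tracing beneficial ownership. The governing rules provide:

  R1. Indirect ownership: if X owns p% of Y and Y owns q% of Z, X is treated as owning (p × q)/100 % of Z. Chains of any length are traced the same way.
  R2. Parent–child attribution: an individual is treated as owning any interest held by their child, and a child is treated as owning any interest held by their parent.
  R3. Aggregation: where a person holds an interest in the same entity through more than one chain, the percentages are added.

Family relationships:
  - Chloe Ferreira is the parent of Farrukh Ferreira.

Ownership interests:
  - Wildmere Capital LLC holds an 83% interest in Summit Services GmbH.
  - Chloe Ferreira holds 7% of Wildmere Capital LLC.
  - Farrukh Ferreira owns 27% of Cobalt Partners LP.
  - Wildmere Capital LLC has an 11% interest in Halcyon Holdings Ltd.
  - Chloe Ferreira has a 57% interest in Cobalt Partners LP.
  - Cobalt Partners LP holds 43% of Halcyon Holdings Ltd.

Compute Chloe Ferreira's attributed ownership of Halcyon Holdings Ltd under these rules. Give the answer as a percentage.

By parent–child attribution (R2), Chloe Ferreira is treated as also owning Farrukh Ferreira's interest in Cobalt Partners LP, giving 57% + 27% = 84%.
Chain via Wildmere Capital LLC (R1): 7% × 11% = 0.77% of Halcyon Holdings Ltd.
Chain via Cobalt Partners LP (R1): 84% × 43% = 36.12% of Halcyon Holdings Ltd.
Aggregating (R3): 0.77% + 36.12% = 36.89%.

36.89%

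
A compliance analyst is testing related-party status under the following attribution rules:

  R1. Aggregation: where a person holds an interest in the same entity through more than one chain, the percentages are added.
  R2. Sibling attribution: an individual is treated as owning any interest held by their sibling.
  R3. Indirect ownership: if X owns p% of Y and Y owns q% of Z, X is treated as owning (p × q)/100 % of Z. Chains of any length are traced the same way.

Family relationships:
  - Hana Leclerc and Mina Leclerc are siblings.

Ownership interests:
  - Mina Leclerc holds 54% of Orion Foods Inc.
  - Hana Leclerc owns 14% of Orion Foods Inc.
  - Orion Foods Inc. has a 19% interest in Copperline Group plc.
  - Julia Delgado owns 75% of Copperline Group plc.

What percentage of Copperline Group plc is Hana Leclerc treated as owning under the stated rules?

12.92%

By sibling attribution (R2), Hana Leclerc is treated as also owning Mina Leclerc's interest in Orion Foods Inc, giving 14% + 54% = 68%.
Chain via Orion Foods Inc. (R3): 68% × 19% = 12.92% of Copperline Group plc.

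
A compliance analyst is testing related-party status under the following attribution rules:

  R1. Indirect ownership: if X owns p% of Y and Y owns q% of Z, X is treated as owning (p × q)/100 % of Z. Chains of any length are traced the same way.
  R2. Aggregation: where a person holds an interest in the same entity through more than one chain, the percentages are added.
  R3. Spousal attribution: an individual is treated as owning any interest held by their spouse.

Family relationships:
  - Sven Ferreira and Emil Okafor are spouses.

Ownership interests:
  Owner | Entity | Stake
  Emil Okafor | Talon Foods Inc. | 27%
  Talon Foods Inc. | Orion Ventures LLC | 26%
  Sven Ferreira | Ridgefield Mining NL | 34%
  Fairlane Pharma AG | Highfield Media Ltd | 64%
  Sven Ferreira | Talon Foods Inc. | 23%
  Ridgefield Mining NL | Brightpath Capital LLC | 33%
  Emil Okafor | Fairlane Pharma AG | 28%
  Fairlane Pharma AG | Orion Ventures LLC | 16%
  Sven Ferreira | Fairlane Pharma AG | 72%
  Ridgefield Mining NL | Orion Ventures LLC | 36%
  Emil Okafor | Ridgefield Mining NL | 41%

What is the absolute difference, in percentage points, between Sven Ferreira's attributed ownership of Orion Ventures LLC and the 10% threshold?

By spousal attribution (R3), Sven Ferreira is treated as also owning Emil Okafor's interest in Talon Foods Inc, giving 23% + 27% = 50%.
By spousal attribution (R3), Sven Ferreira is treated as also owning Emil Okafor's interest in Ridgefield Mining NL, giving 34% + 41% = 75%.
By spousal attribution (R3), Sven Ferreira is treated as also owning Emil Okafor's interest in Fairlane Pharma AG, giving 72% + 28% = 100%.
Chain via Talon Foods Inc. (R1): 50% × 26% = 13% of Orion Ventures LLC.
Chain via Ridgefield Mining NL (R1): 75% × 36% = 27% of Orion Ventures LLC.
Chain via Fairlane Pharma AG (R1): 100% × 16% = 16% of Orion Ventures LLC.
Aggregating (R2): 13% + 27% + 16% = 56%.
56% exceeds the 10% threshold by 46 percentage points.

46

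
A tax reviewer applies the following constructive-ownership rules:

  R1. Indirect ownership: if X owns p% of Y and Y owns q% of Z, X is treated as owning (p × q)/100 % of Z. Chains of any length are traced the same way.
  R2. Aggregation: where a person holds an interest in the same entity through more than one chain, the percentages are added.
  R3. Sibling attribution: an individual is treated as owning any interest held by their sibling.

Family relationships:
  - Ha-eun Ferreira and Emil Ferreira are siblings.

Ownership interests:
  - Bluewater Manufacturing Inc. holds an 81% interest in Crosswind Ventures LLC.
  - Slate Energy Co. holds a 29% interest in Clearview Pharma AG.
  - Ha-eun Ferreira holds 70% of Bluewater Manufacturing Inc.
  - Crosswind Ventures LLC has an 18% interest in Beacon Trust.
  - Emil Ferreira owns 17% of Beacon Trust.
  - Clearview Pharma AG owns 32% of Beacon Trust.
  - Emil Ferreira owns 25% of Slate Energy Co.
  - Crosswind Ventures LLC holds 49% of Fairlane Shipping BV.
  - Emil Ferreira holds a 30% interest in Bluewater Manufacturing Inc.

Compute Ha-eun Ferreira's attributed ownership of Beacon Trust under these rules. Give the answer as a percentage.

33.9%

By sibling attribution (R3), Ha-eun Ferreira is treated as also owning Emil Ferreira's interest in Bluewater Manufacturing Inc, giving 70% + 30% = 100%.
By sibling attribution (R3), Ha-eun Ferreira is treated as owning Emil Ferreira's 25% interest in Slate Energy Co.
By sibling attribution (R3), Ha-eun Ferreira is treated as owning Emil Ferreira's 17% interest in Beacon Trust.
Chain via Bluewater Manufacturing Inc. → Crosswind Ventures LLC (R1): 100% × 81% × 18% = 14.58% of Beacon Trust.
Chain via Slate Energy Co. → Clearview Pharma AG (R1): 25% × 29% × 32% = 2.32% of Beacon Trust.
Direct interest in Beacon Trust: 17%.
Aggregating (R2): 14.58% + 2.32% + 17% = 33.9%.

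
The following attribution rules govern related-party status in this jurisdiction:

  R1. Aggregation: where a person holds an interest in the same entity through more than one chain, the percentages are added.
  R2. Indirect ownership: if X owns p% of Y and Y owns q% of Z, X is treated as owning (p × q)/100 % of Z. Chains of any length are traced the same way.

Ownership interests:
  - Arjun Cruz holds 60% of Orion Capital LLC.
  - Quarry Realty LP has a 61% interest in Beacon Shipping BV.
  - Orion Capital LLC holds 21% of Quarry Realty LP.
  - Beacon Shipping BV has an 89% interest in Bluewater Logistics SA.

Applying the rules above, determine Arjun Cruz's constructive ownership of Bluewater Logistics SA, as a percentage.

6.84054%

Chain via Orion Capital LLC → Quarry Realty LP → Beacon Shipping BV (R2): 60% × 21% × 61% × 89% = 6.84054% of Bluewater Logistics SA.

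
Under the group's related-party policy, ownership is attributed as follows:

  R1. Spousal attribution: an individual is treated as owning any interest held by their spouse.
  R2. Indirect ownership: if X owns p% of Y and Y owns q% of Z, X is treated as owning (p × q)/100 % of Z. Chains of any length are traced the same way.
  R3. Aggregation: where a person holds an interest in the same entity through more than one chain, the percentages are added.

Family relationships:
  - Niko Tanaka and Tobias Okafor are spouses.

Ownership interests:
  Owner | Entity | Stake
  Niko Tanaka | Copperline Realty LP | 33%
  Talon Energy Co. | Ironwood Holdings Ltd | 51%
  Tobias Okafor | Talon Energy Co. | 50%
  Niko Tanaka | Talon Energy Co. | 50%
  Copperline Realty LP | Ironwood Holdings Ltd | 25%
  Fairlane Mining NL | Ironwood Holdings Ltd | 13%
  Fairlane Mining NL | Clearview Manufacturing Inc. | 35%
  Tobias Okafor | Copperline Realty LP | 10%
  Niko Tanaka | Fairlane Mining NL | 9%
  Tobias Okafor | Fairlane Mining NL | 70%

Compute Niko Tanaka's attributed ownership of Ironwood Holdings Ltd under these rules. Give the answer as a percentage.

By spousal attribution (R1), Niko Tanaka is treated as also owning Tobias Okafor's interest in Talon Energy Co, giving 50% + 50% = 100%.
By spousal attribution (R1), Niko Tanaka is treated as also owning Tobias Okafor's interest in Fairlane Mining NL, giving 9% + 70% = 79%.
By spousal attribution (R1), Niko Tanaka is treated as also owning Tobias Okafor's interest in Copperline Realty LP, giving 33% + 10% = 43%.
Chain via Talon Energy Co. (R2): 100% × 51% = 51% of Ironwood Holdings Ltd.
Chain via Fairlane Mining NL (R2): 79% × 13% = 10.27% of Ironwood Holdings Ltd.
Chain via Copperline Realty LP (R2): 43% × 25% = 10.75% of Ironwood Holdings Ltd.
Aggregating (R3): 51% + 10.27% + 10.75% = 72.02%.

72.02%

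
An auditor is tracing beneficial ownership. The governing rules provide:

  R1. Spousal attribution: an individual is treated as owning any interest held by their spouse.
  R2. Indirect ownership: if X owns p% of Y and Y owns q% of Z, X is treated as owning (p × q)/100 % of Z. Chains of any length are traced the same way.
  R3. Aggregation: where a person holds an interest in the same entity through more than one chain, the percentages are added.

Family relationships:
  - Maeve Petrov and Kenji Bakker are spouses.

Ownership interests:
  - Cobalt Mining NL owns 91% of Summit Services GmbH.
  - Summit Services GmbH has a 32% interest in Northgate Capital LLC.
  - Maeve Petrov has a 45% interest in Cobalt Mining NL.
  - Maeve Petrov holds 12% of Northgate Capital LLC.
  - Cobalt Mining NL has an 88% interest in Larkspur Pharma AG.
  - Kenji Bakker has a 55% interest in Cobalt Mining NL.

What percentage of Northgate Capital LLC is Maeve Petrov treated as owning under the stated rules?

41.12%

By spousal attribution (R1), Maeve Petrov is treated as also owning Kenji Bakker's interest in Cobalt Mining NL, giving 45% + 55% = 100%.
Chain via Cobalt Mining NL → Summit Services GmbH (R2): 100% × 91% × 32% = 29.12% of Northgate Capital LLC.
Direct interest in Northgate Capital LLC: 12%.
Aggregating (R3): 29.12% + 12% = 41.12%.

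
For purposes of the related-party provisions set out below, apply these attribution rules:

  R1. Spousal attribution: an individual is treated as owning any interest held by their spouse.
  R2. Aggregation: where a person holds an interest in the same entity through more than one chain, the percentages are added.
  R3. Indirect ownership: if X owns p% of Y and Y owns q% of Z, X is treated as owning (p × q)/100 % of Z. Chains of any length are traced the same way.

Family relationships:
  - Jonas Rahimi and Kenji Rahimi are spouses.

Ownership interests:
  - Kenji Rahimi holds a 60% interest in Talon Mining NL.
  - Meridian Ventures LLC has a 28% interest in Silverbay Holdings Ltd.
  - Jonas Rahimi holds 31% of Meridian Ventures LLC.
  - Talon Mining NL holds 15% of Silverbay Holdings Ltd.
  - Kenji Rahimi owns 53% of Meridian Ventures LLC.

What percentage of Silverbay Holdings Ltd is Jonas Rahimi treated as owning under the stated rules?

By spousal attribution (R1), Jonas Rahimi is treated as also owning Kenji Rahimi's interest in Meridian Ventures LLC, giving 31% + 53% = 84%.
By spousal attribution (R1), Jonas Rahimi is treated as owning Kenji Rahimi's 60% interest in Talon Mining NL.
Chain via Meridian Ventures LLC (R3): 84% × 28% = 23.52% of Silverbay Holdings Ltd.
Chain via Talon Mining NL (R3): 60% × 15% = 9% of Silverbay Holdings Ltd.
Aggregating (R2): 23.52% + 9% = 32.52%.

32.52%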